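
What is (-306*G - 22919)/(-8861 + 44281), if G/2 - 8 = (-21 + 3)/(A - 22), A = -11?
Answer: -309637/389620 ≈ -0.79471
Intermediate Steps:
G = 188/11 (G = 16 + 2*((-21 + 3)/(-11 - 22)) = 16 + 2*(-18/(-33)) = 16 + 2*(-18*(-1/33)) = 16 + 2*(6/11) = 16 + 12/11 = 188/11 ≈ 17.091)
(-306*G - 22919)/(-8861 + 44281) = (-306*188/11 - 22919)/(-8861 + 44281) = (-57528/11 - 22919)/35420 = -309637/11*1/35420 = -309637/389620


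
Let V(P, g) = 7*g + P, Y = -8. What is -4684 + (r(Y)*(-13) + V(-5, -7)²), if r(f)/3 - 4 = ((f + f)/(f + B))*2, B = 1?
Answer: -14716/7 ≈ -2102.3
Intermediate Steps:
r(f) = 12 + 12*f/(1 + f) (r(f) = 12 + 3*(((f + f)/(f + 1))*2) = 12 + 3*(((2*f)/(1 + f))*2) = 12 + 3*((2*f/(1 + f))*2) = 12 + 3*(4*f/(1 + f)) = 12 + 12*f/(1 + f))
V(P, g) = P + 7*g
-4684 + (r(Y)*(-13) + V(-5, -7)²) = -4684 + ((12*(1 + 2*(-8))/(1 - 8))*(-13) + (-5 + 7*(-7))²) = -4684 + ((12*(1 - 16)/(-7))*(-13) + (-5 - 49)²) = -4684 + ((12*(-⅐)*(-15))*(-13) + (-54)²) = -4684 + ((180/7)*(-13) + 2916) = -4684 + (-2340/7 + 2916) = -4684 + 18072/7 = -14716/7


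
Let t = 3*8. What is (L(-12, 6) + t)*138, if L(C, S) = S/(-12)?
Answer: 3243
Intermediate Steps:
L(C, S) = -S/12 (L(C, S) = S*(-1/12) = -S/12)
t = 24
(L(-12, 6) + t)*138 = (-1/12*6 + 24)*138 = (-½ + 24)*138 = (47/2)*138 = 3243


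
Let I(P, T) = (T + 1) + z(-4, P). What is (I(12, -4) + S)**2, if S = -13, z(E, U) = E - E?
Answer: 256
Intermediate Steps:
z(E, U) = 0
I(P, T) = 1 + T (I(P, T) = (T + 1) + 0 = (1 + T) + 0 = 1 + T)
(I(12, -4) + S)**2 = ((1 - 4) - 13)**2 = (-3 - 13)**2 = (-16)**2 = 256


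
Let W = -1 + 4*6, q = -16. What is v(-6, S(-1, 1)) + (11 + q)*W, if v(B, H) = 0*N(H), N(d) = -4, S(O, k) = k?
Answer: -115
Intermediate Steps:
W = 23 (W = -1 + 24 = 23)
v(B, H) = 0 (v(B, H) = 0*(-4) = 0)
v(-6, S(-1, 1)) + (11 + q)*W = 0 + (11 - 16)*23 = 0 - 5*23 = 0 - 115 = -115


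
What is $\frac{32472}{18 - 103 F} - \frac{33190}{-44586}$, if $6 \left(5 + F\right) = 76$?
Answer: $- \frac{2133277463}{51608295} \approx -41.336$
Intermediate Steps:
$F = \frac{23}{3}$ ($F = -5 + \frac{1}{6} \cdot 76 = -5 + \frac{38}{3} = \frac{23}{3} \approx 7.6667$)
$\frac{32472}{18 - 103 F} - \frac{33190}{-44586} = \frac{32472}{18 - \frac{2369}{3}} - \frac{33190}{-44586} = \frac{32472}{18 - \frac{2369}{3}} - - \frac{16595}{22293} = \frac{32472}{- \frac{2315}{3}} + \frac{16595}{22293} = 32472 \left(- \frac{3}{2315}\right) + \frac{16595}{22293} = - \frac{97416}{2315} + \frac{16595}{22293} = - \frac{2133277463}{51608295}$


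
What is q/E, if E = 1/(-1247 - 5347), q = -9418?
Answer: 62102292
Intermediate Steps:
E = -1/6594 (E = 1/(-6594) = -1/6594 ≈ -0.00015165)
q/E = -9418/(-1/6594) = -9418*(-6594) = 62102292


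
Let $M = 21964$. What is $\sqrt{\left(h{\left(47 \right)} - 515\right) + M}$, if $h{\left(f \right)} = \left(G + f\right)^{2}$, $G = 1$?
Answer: $\sqrt{23753} \approx 154.12$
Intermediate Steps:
$h{\left(f \right)} = \left(1 + f\right)^{2}$
$\sqrt{\left(h{\left(47 \right)} - 515\right) + M} = \sqrt{\left(\left(1 + 47\right)^{2} - 515\right) + 21964} = \sqrt{\left(48^{2} - 515\right) + 21964} = \sqrt{\left(2304 - 515\right) + 21964} = \sqrt{1789 + 21964} = \sqrt{23753}$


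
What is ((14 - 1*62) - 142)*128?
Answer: -24320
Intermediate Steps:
((14 - 1*62) - 142)*128 = ((14 - 62) - 142)*128 = (-48 - 142)*128 = -190*128 = -24320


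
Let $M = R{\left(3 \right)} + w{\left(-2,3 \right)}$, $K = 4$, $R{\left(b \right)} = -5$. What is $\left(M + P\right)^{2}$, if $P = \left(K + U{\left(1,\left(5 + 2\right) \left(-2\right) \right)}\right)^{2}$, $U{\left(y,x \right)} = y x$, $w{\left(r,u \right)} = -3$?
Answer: $8464$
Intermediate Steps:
$U{\left(y,x \right)} = x y$
$M = -8$ ($M = -5 - 3 = -8$)
$P = 100$ ($P = \left(4 + \left(5 + 2\right) \left(-2\right) 1\right)^{2} = \left(4 + 7 \left(-2\right) 1\right)^{2} = \left(4 - 14\right)^{2} = \left(-10\right)^{2} = 100$)
$\left(M + P\right)^{2} = \left(-8 + 100\right)^{2} = 92^{2} = 8464$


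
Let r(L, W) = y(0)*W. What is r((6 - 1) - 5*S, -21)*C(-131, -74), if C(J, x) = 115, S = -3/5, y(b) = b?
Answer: 0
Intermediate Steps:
S = -⅗ (S = -3*⅕ = -⅗ ≈ -0.60000)
r(L, W) = 0 (r(L, W) = 0*W = 0)
r((6 - 1) - 5*S, -21)*C(-131, -74) = 0*115 = 0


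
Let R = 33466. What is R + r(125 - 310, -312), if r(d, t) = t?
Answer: 33154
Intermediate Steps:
R + r(125 - 310, -312) = 33466 - 312 = 33154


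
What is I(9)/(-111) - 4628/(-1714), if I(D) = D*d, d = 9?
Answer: 62479/31709 ≈ 1.9704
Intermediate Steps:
I(D) = 9*D (I(D) = D*9 = 9*D)
I(9)/(-111) - 4628/(-1714) = (9*9)/(-111) - 4628/(-1714) = 81*(-1/111) - 4628*(-1/1714) = -27/37 + 2314/857 = 62479/31709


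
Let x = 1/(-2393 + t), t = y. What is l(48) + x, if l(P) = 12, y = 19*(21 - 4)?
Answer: 24839/2070 ≈ 12.000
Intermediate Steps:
y = 323 (y = 19*17 = 323)
t = 323
x = -1/2070 (x = 1/(-2393 + 323) = 1/(-2070) = -1/2070 ≈ -0.00048309)
l(48) + x = 12 - 1/2070 = 24839/2070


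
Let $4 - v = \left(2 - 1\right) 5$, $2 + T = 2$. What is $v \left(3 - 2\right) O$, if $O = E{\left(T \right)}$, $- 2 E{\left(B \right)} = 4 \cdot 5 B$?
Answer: $0$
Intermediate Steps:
$T = 0$ ($T = -2 + 2 = 0$)
$E{\left(B \right)} = - 10 B$ ($E{\left(B \right)} = - \frac{4 \cdot 5 B}{2} = - \frac{20 B}{2} = - 10 B$)
$O = 0$ ($O = \left(-10\right) 0 = 0$)
$v = -1$ ($v = 4 - \left(2 - 1\right) 5 = 4 - 1 \cdot 5 = 4 - 5 = -1$)
$v \left(3 - 2\right) O = - (3 - 2) 0 = \left(-1\right) 1 \cdot 0 = \left(-1\right) 0 = 0$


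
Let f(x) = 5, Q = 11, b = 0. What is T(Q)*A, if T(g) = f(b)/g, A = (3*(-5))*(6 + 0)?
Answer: -450/11 ≈ -40.909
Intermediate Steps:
A = -90 (A = -15*6 = -90)
T(g) = 5/g
T(Q)*A = (5/11)*(-90) = -450/11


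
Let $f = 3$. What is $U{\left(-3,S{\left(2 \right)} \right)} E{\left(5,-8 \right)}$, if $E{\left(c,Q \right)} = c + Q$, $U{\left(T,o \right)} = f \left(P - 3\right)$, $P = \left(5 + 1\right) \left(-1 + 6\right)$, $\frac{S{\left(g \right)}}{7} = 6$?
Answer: $-243$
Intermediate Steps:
$S{\left(g \right)} = 42$ ($S{\left(g \right)} = 7 \cdot 6 = 42$)
$P = 30$ ($P = 6 \cdot 5 = 30$)
$U{\left(T,o \right)} = 81$ ($U{\left(T,o \right)} = 3 \left(30 - 3\right) = 3 \cdot 27 = 81$)
$E{\left(c,Q \right)} = Q + c$
$U{\left(-3,S{\left(2 \right)} \right)} E{\left(5,-8 \right)} = 81 \left(-8 + 5\right) = 81 \left(-3\right) = -243$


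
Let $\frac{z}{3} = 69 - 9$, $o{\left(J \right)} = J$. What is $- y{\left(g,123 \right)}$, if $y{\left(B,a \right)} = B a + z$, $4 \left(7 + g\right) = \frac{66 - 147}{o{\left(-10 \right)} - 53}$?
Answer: $\frac{17961}{28} \approx 641.46$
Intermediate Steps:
$z = 180$ ($z = 3 \left(69 - 9\right) = 3 \cdot 60 = 180$)
$g = - \frac{187}{28}$ ($g = -7 + \frac{\left(66 - 147\right) \frac{1}{-10 - 53}}{4} = -7 + \frac{\left(-81\right) \frac{1}{-63}}{4} = -7 + \frac{\left(-81\right) \left(- \frac{1}{63}\right)}{4} = -7 + \frac{1}{4} \cdot \frac{9}{7} = -7 + \frac{9}{28} = - \frac{187}{28} \approx -6.6786$)
$y{\left(B,a \right)} = 180 + B a$ ($y{\left(B,a \right)} = B a + 180 = 180 + B a$)
$- y{\left(g,123 \right)} = - (180 - \frac{23001}{28}) = \left(-1\right) \left(- \frac{17961}{28}\right) = \frac{17961}{28}$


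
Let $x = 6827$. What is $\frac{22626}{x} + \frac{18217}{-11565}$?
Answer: $\frac{137302231}{78954255} \approx 1.739$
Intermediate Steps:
$\frac{22626}{x} + \frac{18217}{-11565} = \frac{22626}{6827} + \frac{18217}{-11565} = 22626 \cdot \frac{1}{6827} + 18217 \left(- \frac{1}{11565}\right) = \frac{22626}{6827} - \frac{18217}{11565} = \frac{137302231}{78954255}$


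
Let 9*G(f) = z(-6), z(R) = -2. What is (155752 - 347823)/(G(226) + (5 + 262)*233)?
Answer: -1728639/559897 ≈ -3.0874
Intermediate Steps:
G(f) = -2/9 (G(f) = (⅑)*(-2) = -2/9)
(155752 - 347823)/(G(226) + (5 + 262)*233) = (155752 - 347823)/(-2/9 + (5 + 262)*233) = -192071/(-2/9 + 267*233) = -192071/(-2/9 + 62211) = -192071/559897/9 = -192071*9/559897 = -1728639/559897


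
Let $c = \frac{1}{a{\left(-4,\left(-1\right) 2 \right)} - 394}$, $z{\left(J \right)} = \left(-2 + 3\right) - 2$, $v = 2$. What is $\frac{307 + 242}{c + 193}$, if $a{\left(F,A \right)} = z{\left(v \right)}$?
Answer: $\frac{216855}{76234} \approx 2.8446$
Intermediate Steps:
$z{\left(J \right)} = -1$ ($z{\left(J \right)} = 1 - 2 = -1$)
$a{\left(F,A \right)} = -1$
$c = - \frac{1}{395}$ ($c = \frac{1}{-1 - 394} = \frac{1}{-395} = - \frac{1}{395} \approx -0.0025316$)
$\frac{307 + 242}{c + 193} = \frac{307 + 242}{- \frac{1}{395} + 193} = \frac{549}{\frac{76234}{395}} = 549 \cdot \frac{395}{76234} = \frac{216855}{76234}$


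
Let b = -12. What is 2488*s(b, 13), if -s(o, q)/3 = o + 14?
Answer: -14928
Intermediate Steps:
s(o, q) = -42 - 3*o (s(o, q) = -3*(o + 14) = -3*(14 + o) = -42 - 3*o)
2488*s(b, 13) = 2488*(-42 - 3*(-12)) = 2488*(-42 + 36) = 2488*(-6) = -14928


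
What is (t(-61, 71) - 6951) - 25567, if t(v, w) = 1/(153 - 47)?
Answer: -3446907/106 ≈ -32518.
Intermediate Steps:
t(v, w) = 1/106
(t(-61, 71) - 6951) - 25567 = (1/106 - 6951) - 25567 = -736805/106 - 25567 = -3446907/106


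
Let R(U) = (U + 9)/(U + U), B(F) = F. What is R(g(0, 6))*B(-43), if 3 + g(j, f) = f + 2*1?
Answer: -301/5 ≈ -60.200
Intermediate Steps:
g(j, f) = -1 + f (g(j, f) = -3 + (f + 2*1) = -3 + (f + 2) = -3 + (2 + f) = -1 + f)
R(U) = (9 + U)/(2*U) (R(U) = (9 + U)/((2*U)) = (9 + U)*(1/(2*U)) = (9 + U)/(2*U))
R(g(0, 6))*B(-43) = ((9 + (-1 + 6))/(2*(-1 + 6)))*(-43) = ((1/2)*(9 + 5)/5)*(-43) = ((1/2)*(1/5)*14)*(-43) = (7/5)*(-43) = -301/5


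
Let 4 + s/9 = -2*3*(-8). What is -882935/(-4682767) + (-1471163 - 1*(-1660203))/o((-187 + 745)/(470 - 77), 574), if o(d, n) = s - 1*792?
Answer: -221220157855/463593933 ≈ -477.19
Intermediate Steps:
s = 396 (s = -36 + 9*(-2*3*(-8)) = -36 + 9*(-6*(-8)) = -36 + 9*48 = -36 + 432 = 396)
o(d, n) = -396 (o(d, n) = 396 - 1*792 = 396 - 792 = -396)
-882935/(-4682767) + (-1471163 - 1*(-1660203))/o((-187 + 745)/(470 - 77), 574) = -882935/(-4682767) + (-1471163 - 1*(-1660203))/(-396) = -882935*(-1/4682767) + (-1471163 + 1660203)*(-1/396) = 882935/4682767 + 189040*(-1/396) = 882935/4682767 - 47260/99 = -221220157855/463593933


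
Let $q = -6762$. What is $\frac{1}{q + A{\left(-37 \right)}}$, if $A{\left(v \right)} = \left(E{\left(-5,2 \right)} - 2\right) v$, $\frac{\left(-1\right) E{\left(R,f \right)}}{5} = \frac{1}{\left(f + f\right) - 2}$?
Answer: $- \frac{2}{13191} \approx -0.00015162$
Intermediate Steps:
$E{\left(R,f \right)} = - \frac{5}{-2 + 2 f}$ ($E{\left(R,f \right)} = - \frac{5}{\left(f + f\right) - 2} = - \frac{5}{2 f - 2} = - \frac{5}{-2 + 2 f}$)
$A{\left(v \right)} = - \frac{9 v}{2}$ ($A{\left(v \right)} = \left(- \frac{5}{-2 + 2 \cdot 2} - 2\right) v = \left(- \frac{5}{-2 + 4} - 2\right) v = \left(- \frac{5}{2} - 2\right) v = - \frac{9 v}{2}$)
$\frac{1}{q + A{\left(-37 \right)}} = \frac{1}{-6762 - - \frac{333}{2}} = \frac{1}{-6762 + \frac{333}{2}} = \frac{1}{- \frac{13191}{2}} = - \frac{2}{13191}$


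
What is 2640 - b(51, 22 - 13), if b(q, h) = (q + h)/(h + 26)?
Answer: 18468/7 ≈ 2638.3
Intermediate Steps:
b(q, h) = (h + q)/(26 + h)
2640 - b(51, 22 - 13) = 2640 - ((22 - 13) + 51)/(26 + (22 - 13)) = 2640 - (9 + 51)/(26 + 9) = 2640 - 60/35 = 2640 - 1*12/7 = 2640 - 12/7 = 18468/7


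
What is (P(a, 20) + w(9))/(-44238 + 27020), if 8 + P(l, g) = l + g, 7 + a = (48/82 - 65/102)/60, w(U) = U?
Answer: -3512663/4320340560 ≈ -0.00081305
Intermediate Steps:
a = -1756657/250920 (a = -7 + (48/82 - 65/102)/60 = -7 + (48*(1/82) - 65*1/102)*(1/60) = -7 + (24/41 - 65/102)*(1/60) = -7 - 217/4182*1/60 = -7 - 217/250920 = -1756657/250920 ≈ -7.0009)
P(l, g) = -8 + g + l (P(l, g) = -8 + (l + g) = -8 + (g + l) = -8 + g + l)
(P(a, 20) + w(9))/(-44238 + 27020) = ((-8 + 20 - 1756657/250920) + 9)/(-44238 + 27020) = (1254383/250920 + 9)/(-17218) = (3512663/250920)*(-1/17218) = -3512663/4320340560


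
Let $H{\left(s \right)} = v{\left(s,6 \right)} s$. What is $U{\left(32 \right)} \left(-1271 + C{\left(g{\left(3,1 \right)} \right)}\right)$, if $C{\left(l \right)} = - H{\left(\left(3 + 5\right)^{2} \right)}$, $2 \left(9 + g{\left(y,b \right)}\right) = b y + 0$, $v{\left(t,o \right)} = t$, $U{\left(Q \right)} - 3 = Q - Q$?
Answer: $-16101$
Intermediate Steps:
$U{\left(Q \right)} = 3$ ($U{\left(Q \right)} = 3 + \left(Q - Q\right) = 3 + 0 = 3$)
$g{\left(y,b \right)} = -9 + \frac{b y}{2}$ ($g{\left(y,b \right)} = -9 + \frac{b y + 0}{2} = -9 + \frac{b y}{2}$)
$H{\left(s \right)} = s^{2}$ ($H{\left(s \right)} = s s = s^{2}$)
$C{\left(l \right)} = -4096$ ($C{\left(l \right)} = - \left(\left(3 + 5\right)^{2}\right)^{2} = - \left(8^{2}\right)^{2} = - 64^{2} = \left(-1\right) 4096 = -4096$)
$U{\left(32 \right)} \left(-1271 + C{\left(g{\left(3,1 \right)} \right)}\right) = 3 \left(-1271 - 4096\right) = 3 \left(-5367\right) = -16101$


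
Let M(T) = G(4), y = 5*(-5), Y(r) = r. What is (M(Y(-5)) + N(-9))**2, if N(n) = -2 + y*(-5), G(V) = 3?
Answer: 15876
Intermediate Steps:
y = -25
M(T) = 3
N(n) = 123 (N(n) = -2 - 25*(-5) = -2 + 125 = 123)
(M(Y(-5)) + N(-9))**2 = (3 + 123)**2 = 126**2 = 15876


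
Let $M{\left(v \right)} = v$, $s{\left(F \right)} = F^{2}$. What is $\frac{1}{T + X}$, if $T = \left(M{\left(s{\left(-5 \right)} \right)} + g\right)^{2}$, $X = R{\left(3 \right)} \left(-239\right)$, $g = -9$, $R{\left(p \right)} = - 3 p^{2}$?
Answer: $\frac{1}{6709} \approx 0.00014905$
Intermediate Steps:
$X = 6453$ ($X = - 3 \cdot 3^{2} \left(-239\right) = \left(-3\right) 9 \left(-239\right) = \left(-27\right) \left(-239\right) = 6453$)
$T = 256$ ($T = \left(\left(-5\right)^{2} - 9\right)^{2} = \left(25 - 9\right)^{2} = 16^{2} = 256$)
$\frac{1}{T + X} = \frac{1}{256 + 6453} = \frac{1}{6709}$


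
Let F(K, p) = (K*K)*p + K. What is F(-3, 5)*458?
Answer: 19236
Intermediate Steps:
F(K, p) = K + p*K² (F(K, p) = K²*p + K = p*K² + K = K + p*K²)
F(-3, 5)*458 = -3*(1 - 3*5)*458 = -3*(1 - 15)*458 = -3*(-14)*458 = 42*458 = 19236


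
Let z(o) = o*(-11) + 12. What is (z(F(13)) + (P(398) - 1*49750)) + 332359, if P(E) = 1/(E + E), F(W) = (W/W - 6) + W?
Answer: 224896269/796 ≈ 2.8253e+5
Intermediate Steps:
F(W) = -5 + W (F(W) = (1 - 6) + W = -5 + W)
z(o) = 12 - 11*o (z(o) = -11*o + 12 = 12 - 11*o)
P(E) = 1/(2*E)
(z(F(13)) + (P(398) - 1*49750)) + 332359 = ((12 - 11*(-5 + 13)) + ((½)/398 - 1*49750)) + 332359 = ((12 - 11*8) + ((½)*(1/398) - 49750)) + 332359 = ((12 - 88) + (1/796 - 49750)) + 332359 = (-76 - 39600999/796) + 332359 = -39661495/796 + 332359 = 224896269/796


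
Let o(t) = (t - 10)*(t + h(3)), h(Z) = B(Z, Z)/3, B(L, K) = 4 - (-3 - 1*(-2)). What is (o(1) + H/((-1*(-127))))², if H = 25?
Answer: 9138529/16129 ≈ 566.59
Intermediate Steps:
B(L, K) = 5 (B(L, K) = 4 - (-3 + 2) = 4 - 1*(-1) = 4 + 1 = 5)
h(Z) = 5/3
o(t) = (-10 + t)*(5/3 + t) (o(t) = (t - 10)*(t + 5/3) = (-10 + t)*(5/3 + t))
(o(1) + H/((-1*(-127))))² = ((-50/3 + 1² - 25/3*1) + 25/((-1*(-127))))² = ((-50/3 + 1 - 25/3) + 25/127)² = (-24 + 25*(1/127))² = (-24 + 25/127)² = (-3023/127)² = 9138529/16129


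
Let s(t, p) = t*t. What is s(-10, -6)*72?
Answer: 7200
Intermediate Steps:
s(t, p) = t**2
s(-10, -6)*72 = (-10)**2*72 = 100*72 = 7200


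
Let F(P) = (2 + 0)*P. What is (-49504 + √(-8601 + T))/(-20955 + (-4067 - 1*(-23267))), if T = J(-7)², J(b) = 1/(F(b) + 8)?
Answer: 3808/135 - I*√309635/10530 ≈ 28.207 - 0.052844*I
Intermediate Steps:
F(P) = 2*P
J(b) = 1/(8 + 2*b) (J(b) = 1/(2*b + 8) = 1/(8 + 2*b))
T = 1/36 (T = (1/(2*(4 - 7)))² = ((½)/(-3))² = ((½)*(-⅓))² = (-⅙)² = 1/36 ≈ 0.027778)
(-49504 + √(-8601 + T))/(-20955 + (-4067 - 1*(-23267))) = (-49504 + √(-8601 + 1/36))/(-20955 + (-4067 - 1*(-23267))) = (-49504 + √(-309635/36))/(-20955 + (-4067 + 23267)) = (-49504 + I*√309635/6)/(-20955 + 19200) = (-49504 + I*√309635/6)/(-1755) = (-49504 + I*√309635/6)*(-1/1755) = 3808/135 - I*√309635/10530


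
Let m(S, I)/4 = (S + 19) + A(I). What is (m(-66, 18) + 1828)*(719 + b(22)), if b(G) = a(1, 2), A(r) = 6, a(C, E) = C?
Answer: 1198080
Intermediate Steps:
b(G) = 1
m(S, I) = 100 + 4*S (m(S, I) = 4*((S + 19) + 6) = 4*((19 + S) + 6) = 4*(25 + S) = 100 + 4*S)
(m(-66, 18) + 1828)*(719 + b(22)) = ((100 + 4*(-66)) + 1828)*(719 + 1) = ((100 - 264) + 1828)*720 = (-164 + 1828)*720 = 1664*720 = 1198080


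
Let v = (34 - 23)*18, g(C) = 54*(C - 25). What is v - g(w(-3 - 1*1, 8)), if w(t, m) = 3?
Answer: 1386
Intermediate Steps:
g(C) = -1350 + 54*C (g(C) = 54*(-25 + C) = -1350 + 54*C)
v = 198 (v = 11*18 = 198)
v - g(w(-3 - 1*1, 8)) = 198 - (-1350 + 54*3) = 198 - (-1350 + 162) = 198 - 1*(-1188) = 198 + 1188 = 1386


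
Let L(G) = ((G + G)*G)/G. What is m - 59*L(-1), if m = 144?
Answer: 262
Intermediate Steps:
L(G) = 2*G (L(G) = ((2*G)*G)/G = (2*G**2)/G = 2*G)
m - 59*L(-1) = 144 - 118*(-1) = 144 - 59*(-2) = 144 + 118 = 262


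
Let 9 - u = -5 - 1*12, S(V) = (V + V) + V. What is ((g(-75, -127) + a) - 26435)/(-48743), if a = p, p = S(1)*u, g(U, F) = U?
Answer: 26432/48743 ≈ 0.54227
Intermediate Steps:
S(V) = 3*V (S(V) = 2*V + V = 3*V)
u = 26 (u = 9 - (-5 - 1*12) = 9 - (-5 - 12) = 9 - 1*(-17) = 9 + 17 = 26)
p = 78 (p = (3*1)*26 = 3*26 = 78)
a = 78
((g(-75, -127) + a) - 26435)/(-48743) = ((-75 + 78) - 26435)/(-48743) = (3 - 26435)*(-1/48743) = -26432*(-1/48743) = 26432/48743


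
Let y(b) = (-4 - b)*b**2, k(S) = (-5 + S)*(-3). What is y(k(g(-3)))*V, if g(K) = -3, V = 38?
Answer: -612864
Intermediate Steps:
k(S) = 15 - 3*S
y(b) = b**2*(-4 - b)
y(k(g(-3)))*V = ((15 - 3*(-3))**2*(-4 - (15 - 3*(-3))))*38 = ((15 + 9)**2*(-4 - (15 + 9)))*38 = (24**2*(-4 - 1*24))*38 = (576*(-4 - 24))*38 = (576*(-28))*38 = -16128*38 = -612864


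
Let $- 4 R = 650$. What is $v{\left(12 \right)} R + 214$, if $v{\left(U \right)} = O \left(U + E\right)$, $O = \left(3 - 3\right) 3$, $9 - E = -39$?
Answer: $214$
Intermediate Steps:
$E = 48$ ($E = 9 - -39 = 9 + 39 = 48$)
$O = 0$ ($O = 0 \cdot 3 = 0$)
$R = - \frac{325}{2}$ ($R = \left(- \frac{1}{4}\right) 650 = - \frac{325}{2} \approx -162.5$)
$v{\left(U \right)} = 0$ ($v{\left(U \right)} = 0 \left(U + 48\right) = 0 \left(48 + U\right) = 0$)
$v{\left(12 \right)} R + 214 = 0 \left(- \frac{325}{2}\right) + 214 = 0 + 214 = 214$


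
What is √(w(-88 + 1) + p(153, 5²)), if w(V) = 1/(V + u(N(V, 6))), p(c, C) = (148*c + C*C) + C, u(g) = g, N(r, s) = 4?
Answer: √160472283/83 ≈ 152.62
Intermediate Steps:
p(c, C) = C + C² + 148*c (p(c, C) = (148*c + C²) + C = (C² + 148*c) + C = C + C² + 148*c)
w(V) = 1/(4 + V) (w(V) = 1/(V + 4) = 1/(4 + V))
√(w(-88 + 1) + p(153, 5²)) = √(1/(4 + (-88 + 1)) + (5² + (5²)² + 148*153)) = √(1/(4 - 87) + (25 + 25² + 22644)) = √(1/(-83) + (25 + 625 + 22644)) = √(-1/83 + 23294) = √(1933401/83) = √160472283/83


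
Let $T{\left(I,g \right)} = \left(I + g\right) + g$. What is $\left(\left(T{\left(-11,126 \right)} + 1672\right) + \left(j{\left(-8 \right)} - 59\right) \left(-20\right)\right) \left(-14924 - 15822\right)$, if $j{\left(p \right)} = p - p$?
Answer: $-95097378$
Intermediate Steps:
$j{\left(p \right)} = 0$
$T{\left(I,g \right)} = I + 2 g$
$\left(\left(T{\left(-11,126 \right)} + 1672\right) + \left(j{\left(-8 \right)} - 59\right) \left(-20\right)\right) \left(-14924 - 15822\right) = \left(\left(\left(-11 + 2 \cdot 126\right) + 1672\right) + \left(0 - 59\right) \left(-20\right)\right) \left(-14924 - 15822\right) = \left(\left(\left(-11 + 252\right) + 1672\right) - -1180\right) \left(-30746\right) = \left(\left(241 + 1672\right) + 1180\right) \left(-30746\right) = \left(1913 + 1180\right) \left(-30746\right) = 3093 \left(-30746\right) = -95097378$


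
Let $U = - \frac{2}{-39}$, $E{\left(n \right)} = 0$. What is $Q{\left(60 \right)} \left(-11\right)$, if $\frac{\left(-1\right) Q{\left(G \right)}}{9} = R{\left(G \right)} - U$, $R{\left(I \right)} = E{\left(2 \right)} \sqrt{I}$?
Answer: $- \frac{66}{13} \approx -5.0769$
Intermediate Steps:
$U = \frac{2}{39}$ ($U = \left(-2\right) \left(- \frac{1}{39}\right) = \frac{2}{39} \approx 0.051282$)
$R{\left(I \right)} = 0$ ($R{\left(I \right)} = 0 \sqrt{I} = 0$)
$Q{\left(G \right)} = \frac{6}{13}$ ($Q{\left(G \right)} = - 9 \left(0 - \frac{2}{39}\right) = \left(-9\right) \left(- \frac{2}{39}\right) = \frac{6}{13}$)
$Q{\left(60 \right)} \left(-11\right) = \frac{6}{13} \left(-11\right) = - \frac{66}{13}$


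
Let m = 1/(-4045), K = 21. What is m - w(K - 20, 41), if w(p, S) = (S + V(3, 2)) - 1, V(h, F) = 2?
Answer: -169891/4045 ≈ -42.000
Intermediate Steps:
w(p, S) = 1 + S (w(p, S) = (S + 2) - 1 = (2 + S) - 1 = 1 + S)
m = -1/4045 ≈ -0.00024722
m - w(K - 20, 41) = -1/4045 - (1 + 41) = -1/4045 - 1*42 = -1/4045 - 42 = -169891/4045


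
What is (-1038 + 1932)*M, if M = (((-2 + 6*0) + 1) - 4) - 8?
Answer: -11622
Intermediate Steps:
M = -13 (M = (((-2 + 0) + 1) - 4) - 8 = ((-2 + 1) - 4) - 8 = (-1 - 4) - 8 = -5 - 8 = -13)
(-1038 + 1932)*M = (-1038 + 1932)*(-13) = 894*(-13) = -11622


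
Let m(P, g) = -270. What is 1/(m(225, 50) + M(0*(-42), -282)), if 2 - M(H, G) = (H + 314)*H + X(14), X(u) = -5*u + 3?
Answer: -1/201 ≈ -0.0049751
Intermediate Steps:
X(u) = 3 - 5*u
M(H, G) = 69 - H*(314 + H) (M(H, G) = 2 - ((H + 314)*H + (3 - 5*14)) = 2 - ((314 + H)*H + (3 - 70)) = 2 - (H*(314 + H) - 67) = 2 - (-67 + H*(314 + H)) = 2 + (67 - H*(314 + H)) = 69 - H*(314 + H))
1/(m(225, 50) + M(0*(-42), -282)) = 1/(-270 + (69 - (0*(-42))**2 - 0*(-42))) = 1/(-270 + (69 - 1*0**2 - 314*0)) = 1/(-270 + (69 - 1*0 + 0)) = 1/(-270 + (69 + 0 + 0)) = 1/(-270 + 69) = 1/(-201) = -1/201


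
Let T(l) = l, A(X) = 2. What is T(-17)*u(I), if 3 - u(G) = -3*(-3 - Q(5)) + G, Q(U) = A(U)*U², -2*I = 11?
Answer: 5117/2 ≈ 2558.5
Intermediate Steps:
I = -11/2 (I = -½*11 = -11/2 ≈ -5.5000)
Q(U) = 2*U²
u(G) = -156 - G (u(G) = 3 - (-3*(-3 - 2*5²) + G) = 3 - (-3*(-3 - 2*25) + G) = 3 - (-3*(-3 - 1*50) + G) = 3 - (-3*(-3 - 50) + G) = 3 - (-3*(-53) + G) = 3 - (159 + G) = 3 + (-159 - G) = -156 - G)
T(-17)*u(I) = -17*(-156 - 1*(-11/2)) = -17*(-156 + 11/2) = -17*(-301/2) = 5117/2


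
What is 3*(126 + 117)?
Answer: 729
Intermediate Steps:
3*(126 + 117) = 3*243 = 729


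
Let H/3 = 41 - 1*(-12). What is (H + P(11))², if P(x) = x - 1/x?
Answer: 3493161/121 ≈ 28869.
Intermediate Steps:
H = 159 (H = 3*(41 - 1*(-12)) = 3*(41 + 12) = 3*53 = 159)
(H + P(11))² = (159 + (11 - 1/11))² = (159 + 120/11)² = (1869/11)² = 3493161/121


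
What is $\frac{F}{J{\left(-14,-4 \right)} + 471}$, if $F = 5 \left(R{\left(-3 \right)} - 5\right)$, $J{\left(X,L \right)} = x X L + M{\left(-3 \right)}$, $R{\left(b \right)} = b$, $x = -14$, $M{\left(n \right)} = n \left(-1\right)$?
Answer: $\frac{4}{31} \approx 0.12903$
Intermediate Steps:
$M{\left(n \right)} = - n$
$J{\left(X,L \right)} = 3 - 14 L X$ ($J{\left(X,L \right)} = - 14 X L - -3 = - 14 L X + 3 = 3 - 14 L X$)
$F = -40$ ($F = 5 \left(-3 - 5\right) = 5 \left(-8\right) = -40$)
$\frac{F}{J{\left(-14,-4 \right)} + 471} = \frac{1}{\left(3 - \left(-56\right) \left(-14\right)\right) + 471} \left(-40\right) = \frac{1}{\left(3 - 784\right) + 471} \left(-40\right) = \frac{1}{-781 + 471} \left(-40\right) = \frac{1}{-310} \left(-40\right) = \left(- \frac{1}{310}\right) \left(-40\right) = \frac{4}{31}$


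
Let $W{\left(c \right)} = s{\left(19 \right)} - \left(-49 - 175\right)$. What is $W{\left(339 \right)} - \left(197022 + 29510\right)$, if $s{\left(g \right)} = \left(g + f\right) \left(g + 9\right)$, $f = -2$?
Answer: $-225832$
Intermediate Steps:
$s{\left(g \right)} = \left(-2 + g\right) \left(9 + g\right)$ ($s{\left(g \right)} = \left(g - 2\right) \left(g + 9\right) = \left(-2 + g\right) \left(9 + g\right)$)
$W{\left(c \right)} = 700$ ($W{\left(c \right)} = \left(-18 + 19^{2} + 7 \cdot 19\right) - \left(-49 - 175\right) = \left(-18 + 361 + 133\right) - -224 = 476 + 224 = 700$)
$W{\left(339 \right)} - \left(197022 + 29510\right) = 700 - \left(197022 + 29510\right) = 700 - 226532 = -225832$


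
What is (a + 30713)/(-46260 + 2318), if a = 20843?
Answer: -25778/21971 ≈ -1.1733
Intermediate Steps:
(a + 30713)/(-46260 + 2318) = (20843 + 30713)/(-46260 + 2318) = 51556/(-43942) = 51556*(-1/43942) = -25778/21971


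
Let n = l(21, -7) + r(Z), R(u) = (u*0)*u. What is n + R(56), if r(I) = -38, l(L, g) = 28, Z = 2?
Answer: -10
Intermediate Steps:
R(u) = 0 (R(u) = 0*u = 0)
n = -10 (n = 28 - 38 = -10)
n + R(56) = -10 + 0 = -10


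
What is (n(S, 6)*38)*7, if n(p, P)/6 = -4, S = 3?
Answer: -6384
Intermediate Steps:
n(p, P) = -24 (n(p, P) = 6*(-4) = -24)
(n(S, 6)*38)*7 = -24*38*7 = -912*7 = -6384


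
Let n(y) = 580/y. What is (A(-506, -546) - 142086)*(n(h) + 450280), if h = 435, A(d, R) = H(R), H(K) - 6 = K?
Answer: -64221825448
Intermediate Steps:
H(K) = 6 + K
A(d, R) = 6 + R
(A(-506, -546) - 142086)*(n(h) + 450280) = ((6 - 546) - 142086)*(580/435 + 450280) = (-540 - 142086)*(580*(1/435) + 450280) = -142626*(4/3 + 450280) = -142626*1350844/3 = -64221825448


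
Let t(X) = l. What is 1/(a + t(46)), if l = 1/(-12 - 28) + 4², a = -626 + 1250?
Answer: 40/25599 ≈ 0.0015626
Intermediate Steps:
a = 624
l = 639/40 (l = 1/(-40) + 16 = -1/40 + 16 = 639/40 ≈ 15.975)
t(X) = 639/40
1/(a + t(46)) = 1/(624 + 639/40) = 1/(25599/40) = 40/25599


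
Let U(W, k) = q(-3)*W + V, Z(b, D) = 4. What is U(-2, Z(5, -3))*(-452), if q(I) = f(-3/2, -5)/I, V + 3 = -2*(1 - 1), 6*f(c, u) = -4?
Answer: 14012/9 ≈ 1556.9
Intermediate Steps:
f(c, u) = -⅔ (f(c, u) = (⅙)*(-4) = -⅔)
V = -3 (V = -3 - 2*(1 - 1) = -3 - 2*0 = -3 + 0 = -3)
q(I) = -2/(3*I)
U(W, k) = -3 + 2*W/9 (U(W, k) = (-⅔/(-3))*W - 3 = (-⅔*(-⅓))*W - 3 = 2*W/9 - 3 = -3 + 2*W/9)
U(-2, Z(5, -3))*(-452) = (-3 + (2/9)*(-2))*(-452) = (-3 - 4/9)*(-452) = -31/9*(-452) = 14012/9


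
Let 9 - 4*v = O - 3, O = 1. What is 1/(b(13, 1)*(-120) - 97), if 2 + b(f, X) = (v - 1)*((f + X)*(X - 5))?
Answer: 1/11903 ≈ 8.4012e-5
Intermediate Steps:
v = 11/4 (v = 9/4 - (1 - 3)/4 = 9/4 - ¼*(-2) = 9/4 + ½ = 11/4 ≈ 2.7500)
b(f, X) = -2 + 7*(-5 + X)*(X + f)/4 (b(f, X) = -2 + (11/4 - 1)*((f + X)*(X - 5)) = -2 + 7*((X + f)*(-5 + X))/4 = -2 + 7*((-5 + X)*(X + f))/4 = -2 + 7*(-5 + X)*(X + f)/4)
1/(b(13, 1)*(-120) - 97) = 1/((-2 - 35/4*1 - 35/4*13 + (7/4)*1² + (7/4)*1*13)*(-120) - 97) = 1/((-2 - 35/4 - 455/4 + (7/4)*1 + 91/4)*(-120) - 97) = 1/((-2 - 35/4 - 455/4 + 7/4 + 91/4)*(-120) - 97) = 1/(-100*(-120) - 97) = 1/(12000 - 97) = 1/11903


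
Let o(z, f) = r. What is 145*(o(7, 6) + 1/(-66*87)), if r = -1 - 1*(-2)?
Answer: 28705/198 ≈ 144.97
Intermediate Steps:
r = 1 (r = -1 + 2 = 1)
o(z, f) = 1
145*(o(7, 6) + 1/(-66*87)) = 145*(1 + 1/(-66*87)) = 145*(1 - 1/66*1/87) = 145*(1 - 1/5742) = 145*(5741/5742) = 28705/198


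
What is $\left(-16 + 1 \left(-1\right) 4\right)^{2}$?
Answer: $400$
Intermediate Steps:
$\left(-16 + 1 \left(-1\right) 4\right)^{2} = \left(-16 - 4\right)^{2} = \left(-20\right)^{2} = 400$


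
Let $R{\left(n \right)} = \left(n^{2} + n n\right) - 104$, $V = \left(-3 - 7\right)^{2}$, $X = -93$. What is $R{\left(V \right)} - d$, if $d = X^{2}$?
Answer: $11247$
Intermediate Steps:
$V = 100$ ($V = \left(-10\right)^{2} = 100$)
$R{\left(n \right)} = -104 + 2 n^{2}$ ($R{\left(n \right)} = \left(n^{2} + n^{2}\right) - 104 = 2 n^{2} - 104 = -104 + 2 n^{2}$)
$d = 8649$ ($d = \left(-93\right)^{2} = 8649$)
$R{\left(V \right)} - d = \left(-104 + 2 \cdot 100^{2}\right) - 8649 = \left(-104 + 2 \cdot 10000\right) - 8649 = \left(-104 + 20000\right) - 8649 = 19896 - 8649 = 11247$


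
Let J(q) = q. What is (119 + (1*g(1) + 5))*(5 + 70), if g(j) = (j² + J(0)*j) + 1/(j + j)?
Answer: 18825/2 ≈ 9412.5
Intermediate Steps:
g(j) = j² + 1/(2*j) (g(j) = (j² + 0*j) + 1/(j + j) = (j² + 0) + 1/(2*j) = j² + 1/(2*j))
(119 + (1*g(1) + 5))*(5 + 70) = (119 + (1*((½ + 1³)/1) + 5))*(5 + 70) = (119 + (1*(1*(½ + 1)) + 5))*75 = (119 + (1*(1*(3/2)) + 5))*75 = (119 + (1*(3/2) + 5))*75 = (119 + (3/2 + 5))*75 = (119 + 13/2)*75 = (251/2)*75 = 18825/2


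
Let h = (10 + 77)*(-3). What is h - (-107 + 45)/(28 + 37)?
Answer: -16903/65 ≈ -260.05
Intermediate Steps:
h = -261 (h = 87*(-3) = -261)
h - (-107 + 45)/(28 + 37) = -261 - (-107 + 45)/(28 + 37) = -261 - (-62)/65 = -261 - 1*(-62/65) = -261 + 62/65 = -16903/65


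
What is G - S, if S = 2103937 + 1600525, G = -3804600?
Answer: -7509062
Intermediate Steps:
S = 3704462
G - S = -3804600 - 1*3704462 = -3804600 - 3704462 = -7509062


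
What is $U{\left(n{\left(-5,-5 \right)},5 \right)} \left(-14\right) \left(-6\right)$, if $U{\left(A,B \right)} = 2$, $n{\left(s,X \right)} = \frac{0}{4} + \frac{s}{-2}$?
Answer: $168$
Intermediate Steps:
$n{\left(s,X \right)} = - \frac{s}{2}$ ($n{\left(s,X \right)} = 0 \cdot \frac{1}{4} + s \left(- \frac{1}{2}\right) = 0 - \frac{s}{2} = - \frac{s}{2}$)
$U{\left(n{\left(-5,-5 \right)},5 \right)} \left(-14\right) \left(-6\right) = 2 \left(-14\right) \left(-6\right) = \left(-28\right) \left(-6\right) = 168$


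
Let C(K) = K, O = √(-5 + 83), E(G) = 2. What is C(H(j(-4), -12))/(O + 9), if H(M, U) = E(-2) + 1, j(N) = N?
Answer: 9 - √78 ≈ 0.16824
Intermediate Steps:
O = √78 ≈ 8.8318
H(M, U) = 3 (H(M, U) = 2 + 1 = 3)
C(H(j(-4), -12))/(O + 9) = 3/(√78 + 9) = 3/(9 + √78)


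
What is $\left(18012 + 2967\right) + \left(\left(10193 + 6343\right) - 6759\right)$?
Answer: $30756$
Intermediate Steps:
$\left(18012 + 2967\right) + \left(\left(10193 + 6343\right) - 6759\right) = 20979 + \left(16536 - 6759\right) = 20979 + 9777 = 30756$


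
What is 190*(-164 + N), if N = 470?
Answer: 58140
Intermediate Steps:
190*(-164 + N) = 190*(-164 + 470) = 190*306 = 58140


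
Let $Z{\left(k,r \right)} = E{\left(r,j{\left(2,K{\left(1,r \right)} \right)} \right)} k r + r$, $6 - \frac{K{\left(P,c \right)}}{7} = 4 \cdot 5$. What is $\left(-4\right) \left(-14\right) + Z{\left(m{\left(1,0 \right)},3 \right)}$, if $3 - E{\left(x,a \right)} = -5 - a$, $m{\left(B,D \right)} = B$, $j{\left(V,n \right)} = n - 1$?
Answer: $-214$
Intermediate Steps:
$K{\left(P,c \right)} = -98$ ($K{\left(P,c \right)} = 42 - 7 \cdot 4 \cdot 5 = 42 - 140 = -98$)
$j{\left(V,n \right)} = -1 + n$
$E{\left(x,a \right)} = 8 + a$ ($E{\left(x,a \right)} = 3 - \left(-5 - a\right) = 3 + \left(5 + a\right) = 8 + a$)
$Z{\left(k,r \right)} = r - 91 k r$ ($Z{\left(k,r \right)} = \left(8 - 99\right) k r + r = - 91 k r + r = r - 91 k r$)
$\left(-4\right) \left(-14\right) + Z{\left(m{\left(1,0 \right)},3 \right)} = \left(-4\right) \left(-14\right) + 3 \left(1 - 91\right) = 56 + 3 \left(1 - 91\right) = 56 + 3 \left(-90\right) = 56 - 270 = -214$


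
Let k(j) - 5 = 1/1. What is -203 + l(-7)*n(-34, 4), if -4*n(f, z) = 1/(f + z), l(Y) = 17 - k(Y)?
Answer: -24349/120 ≈ -202.91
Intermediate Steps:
k(j) = 6 (k(j) = 5 + 1/1 = 5 + 1 = 6)
l(Y) = 11 (l(Y) = 17 - 1*6 = 17 - 6 = 11)
n(f, z) = -1/(4*(f + z))
-203 + l(-7)*n(-34, 4) = -203 + 11*(-1/(4*(-34) + 4*4)) = -203 + 11*(-1/(-136 + 16)) = -203 + 11*(-1/(-120)) = -203 + 11*(-1*(-1/120)) = -203 + 11*(1/120) = -203 + 11/120 = -24349/120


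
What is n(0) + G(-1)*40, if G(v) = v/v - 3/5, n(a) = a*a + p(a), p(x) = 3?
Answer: 19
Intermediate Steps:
n(a) = 3 + a² (n(a) = a*a + 3 = a² + 3 = 3 + a²)
G(v) = ⅖ (G(v) = 1 - 3*⅕ = 1 - ⅗ = ⅖)
n(0) + G(-1)*40 = (3 + 0²) + (⅖)*40 = (3 + 0) + 16 = 3 + 16 = 19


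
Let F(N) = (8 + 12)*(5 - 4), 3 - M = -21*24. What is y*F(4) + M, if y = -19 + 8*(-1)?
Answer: -33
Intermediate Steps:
M = 507 (M = 3 - (-21)*24 = 3 - 1*(-504) = 3 + 504 = 507)
y = -27 (y = -19 - 8 = -27)
F(N) = 20 (F(N) = 20*1 = 20)
y*F(4) + M = -27*20 + 507 = -540 + 507 = -33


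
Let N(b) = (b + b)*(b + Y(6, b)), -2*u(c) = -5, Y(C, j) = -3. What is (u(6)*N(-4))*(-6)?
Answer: -840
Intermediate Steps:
u(c) = 5/2 (u(c) = -½*(-5) = 5/2)
N(b) = 2*b*(-3 + b) (N(b) = (b + b)*(b - 3) = (2*b)*(-3 + b) = 2*b*(-3 + b))
(u(6)*N(-4))*(-6) = (5*(2*(-4)*(-3 - 4))/2)*(-6) = (5*(2*(-4)*(-7))/2)*(-6) = ((5/2)*56)*(-6) = 140*(-6) = -840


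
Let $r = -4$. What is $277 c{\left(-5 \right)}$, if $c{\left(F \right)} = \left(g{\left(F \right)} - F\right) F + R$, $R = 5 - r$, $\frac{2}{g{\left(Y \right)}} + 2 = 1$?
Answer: $-1662$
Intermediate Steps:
$g{\left(Y \right)} = -2$ ($g{\left(Y \right)} = \frac{2}{-2 + 1} = \frac{2}{-1} = 2 \left(-1\right) = -2$)
$R = 9$ ($R = 5 - -4 = 5 + 4 = 9$)
$c{\left(F \right)} = 9 + F \left(-2 - F\right)$ ($c{\left(F \right)} = \left(-2 - F\right) F + 9 = F \left(-2 - F\right) + 9 = 9 + F \left(-2 - F\right)$)
$277 c{\left(-5 \right)} = 277 \left(9 - \left(-5\right)^{2} - -10\right) = 277 \left(9 - 25 + 10\right) = 277 \left(-6\right) = -1662$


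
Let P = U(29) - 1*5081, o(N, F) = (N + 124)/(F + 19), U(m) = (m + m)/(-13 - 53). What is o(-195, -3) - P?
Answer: 2680889/528 ≈ 5077.4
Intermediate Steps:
U(m) = -m/33 (U(m) = (2*m)/(-66) = (2*m)*(-1/66) = -m/33)
o(N, F) = (124 + N)/(19 + F)
P = -167702/33 (P = -1/33*29 - 1*5081 = -29/33 - 5081 = -167702/33 ≈ -5081.9)
o(-195, -3) - P = (124 - 195)/(19 - 3) - 1*(-167702/33) = -71/16 + 167702/33 = 2680889/528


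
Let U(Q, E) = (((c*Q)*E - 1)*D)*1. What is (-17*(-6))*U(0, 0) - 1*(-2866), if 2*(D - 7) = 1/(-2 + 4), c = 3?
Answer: 4253/2 ≈ 2126.5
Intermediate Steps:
D = 29/4 (D = 7 + 1/(2*(-2 + 4)) = 7 + (½)/2 = 7 + (½)*(½) = 7 + ¼ = 29/4 ≈ 7.2500)
U(Q, E) = -29/4 + 87*E*Q/4 (U(Q, E) = (((3*Q)*E - 1)*(29/4))*1 = ((3*E*Q - 1)*(29/4))*1 = ((-1 + 3*E*Q)*(29/4))*1 = (-29/4 + 87*E*Q/4)*1 = -29/4 + 87*E*Q/4)
(-17*(-6))*U(0, 0) - 1*(-2866) = (-17*(-6))*(-29/4 + (87/4)*0*0) - 1*(-2866) = 102*(-29/4 + 0) + 2866 = 102*(-29/4) + 2866 = -1479/2 + 2866 = 4253/2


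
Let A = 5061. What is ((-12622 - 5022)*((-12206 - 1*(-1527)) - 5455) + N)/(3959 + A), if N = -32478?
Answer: 142317909/4510 ≈ 31556.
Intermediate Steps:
((-12622 - 5022)*((-12206 - 1*(-1527)) - 5455) + N)/(3959 + A) = ((-12622 - 5022)*((-12206 - 1*(-1527)) - 5455) - 32478)/(3959 + 5061) = (-17644*((-12206 + 1527) - 5455) - 32478)/9020 = (-17644*(-10679 - 5455) - 32478)*(1/9020) = (-17644*(-16134) - 32478)*(1/9020) = (284668296 - 32478)*(1/9020) = 284635818*(1/9020) = 142317909/4510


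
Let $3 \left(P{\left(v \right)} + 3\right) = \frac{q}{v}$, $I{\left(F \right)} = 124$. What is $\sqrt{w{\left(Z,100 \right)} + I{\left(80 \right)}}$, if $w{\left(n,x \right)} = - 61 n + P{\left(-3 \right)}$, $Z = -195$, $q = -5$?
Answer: $\frac{\sqrt{108149}}{3} \approx 109.62$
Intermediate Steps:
$P{\left(v \right)} = -3 - \frac{5}{3 v}$ ($P{\left(v \right)} = -3 + \frac{\left(-5\right) \frac{1}{v}}{3} = -3 - \frac{5}{3 v}$)
$w{\left(n,x \right)} = - \frac{22}{9} - 61 n$ ($w{\left(n,x \right)} = - 61 n - \left(3 + \frac{5}{3 \left(-3\right)}\right) = - 61 n - \frac{22}{9} = - \frac{22}{9} - 61 n$)
$\sqrt{w{\left(Z,100 \right)} + I{\left(80 \right)}} = \sqrt{\left(- \frac{22}{9} - -11895\right) + 124} = \sqrt{\left(- \frac{22}{9} + 11895\right) + 124} = \sqrt{\frac{107033}{9} + 124} = \sqrt{\frac{108149}{9}} = \frac{\sqrt{108149}}{3}$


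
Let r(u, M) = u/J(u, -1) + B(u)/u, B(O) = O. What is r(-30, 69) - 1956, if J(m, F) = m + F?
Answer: -60575/31 ≈ -1954.0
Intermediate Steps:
J(m, F) = F + m
r(u, M) = 1 + u/(-1 + u) (r(u, M) = u/(-1 + u) + u/u = u/(-1 + u) + 1 = 1 + u/(-1 + u))
r(-30, 69) - 1956 = (-1 + 2*(-30))/(-1 - 30) - 1956 = (-1 - 60)/(-31) - 1956 = -1/31*(-61) - 1956 = 61/31 - 1956 = -60575/31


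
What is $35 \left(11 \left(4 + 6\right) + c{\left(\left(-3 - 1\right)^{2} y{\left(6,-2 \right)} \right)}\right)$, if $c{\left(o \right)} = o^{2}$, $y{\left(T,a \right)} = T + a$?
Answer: $147210$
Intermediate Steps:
$35 \left(11 \left(4 + 6\right) + c{\left(\left(-3 - 1\right)^{2} y{\left(6,-2 \right)} \right)}\right) = 35 \left(11 \left(4 + 6\right) + \left(\left(-3 - 1\right)^{2} \left(6 - 2\right)\right)^{2}\right) = 35 \left(11 \cdot 10 + \left(\left(-4\right)^{2} \cdot 4\right)^{2}\right) = 35 \left(110 + \left(16 \cdot 4\right)^{2}\right) = 35 \left(110 + 64^{2}\right) = 35 \left(110 + 4096\right) = 35 \cdot 4206 = 147210$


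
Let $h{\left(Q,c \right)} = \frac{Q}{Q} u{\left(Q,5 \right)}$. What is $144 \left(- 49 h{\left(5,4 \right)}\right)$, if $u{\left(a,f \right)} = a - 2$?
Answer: $-21168$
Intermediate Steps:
$u{\left(a,f \right)} = -2 + a$
$h{\left(Q,c \right)} = -2 + Q$ ($h{\left(Q,c \right)} = \frac{Q}{Q} \left(-2 + Q\right) = 1 \left(-2 + Q\right) = -2 + Q$)
$144 \left(- 49 h{\left(5,4 \right)}\right) = 144 \left(- 49 \left(-2 + 5\right)\right) = 144 \left(\left(-49\right) 3\right) = 144 \left(-147\right) = -21168$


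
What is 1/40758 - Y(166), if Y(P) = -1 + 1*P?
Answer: -6725069/40758 ≈ -165.00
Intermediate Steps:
Y(P) = -1 + P
1/40758 - Y(166) = 1/40758 - (-1 + 166) = 1/40758 - 1*165 = 1/40758 - 165 = -6725069/40758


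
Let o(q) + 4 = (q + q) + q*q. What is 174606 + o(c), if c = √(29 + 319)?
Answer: 174950 + 4*√87 ≈ 1.7499e+5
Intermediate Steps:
c = 2*√87 (c = √348 = 2*√87 ≈ 18.655)
o(q) = -4 + q² + 2*q (o(q) = -4 + ((q + q) + q*q) = -4 + (2*q + q²) = -4 + (q² + 2*q) = -4 + q² + 2*q)
174606 + o(c) = 174606 + (-4 + (2*√87)² + 2*(2*√87)) = 174606 + (-4 + 348 + 4*√87) = 174606 + (344 + 4*√87) = 174950 + 4*√87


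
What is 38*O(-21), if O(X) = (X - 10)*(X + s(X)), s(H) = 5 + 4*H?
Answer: 117800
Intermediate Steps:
O(X) = (-10 + X)*(5 + 5*X) (O(X) = (X - 10)*(X + (5 + 4*X)) = (-10 + X)*(5 + 5*X))
38*O(-21) = 38*(-50 - 45*(-21) + 5*(-21)²) = 38*(-50 + 945 + 5*441) = 38*(-50 + 945 + 2205) = 38*3100 = 117800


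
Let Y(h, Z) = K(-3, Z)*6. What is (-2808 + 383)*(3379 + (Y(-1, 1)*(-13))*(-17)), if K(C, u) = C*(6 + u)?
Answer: 59332475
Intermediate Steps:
Y(h, Z) = -108 - 18*Z (Y(h, Z) = -3*(6 + Z)*6 = (-18 - 3*Z)*6 = -108 - 18*Z)
(-2808 + 383)*(3379 + (Y(-1, 1)*(-13))*(-17)) = (-2808 + 383)*(3379 + ((-108 - 18*1)*(-13))*(-17)) = -2425*(3379 + ((-108 - 18)*(-13))*(-17)) = -2425*(3379 - 126*(-13)*(-17)) = -2425*(3379 + 1638*(-17)) = -2425*(3379 - 27846) = -2425*(-24467) = 59332475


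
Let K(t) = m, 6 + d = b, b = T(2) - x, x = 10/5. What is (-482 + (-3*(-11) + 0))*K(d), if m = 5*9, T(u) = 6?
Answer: -20205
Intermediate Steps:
x = 2 (x = 10*(⅕) = 2)
m = 45
b = 4 (b = 6 - 1*2 = 6 - 2 = 4)
d = -2 (d = -6 + 4 = -2)
K(t) = 45
(-482 + (-3*(-11) + 0))*K(d) = (-482 + (-3*(-11) + 0))*45 = (-482 + (33 + 0))*45 = (-482 + 33)*45 = -449*45 = -20205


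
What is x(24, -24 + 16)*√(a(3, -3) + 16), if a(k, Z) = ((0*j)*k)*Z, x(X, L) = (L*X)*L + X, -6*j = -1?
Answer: 6240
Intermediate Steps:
j = ⅙ (j = -⅙*(-1) = ⅙ ≈ 0.16667)
x(X, L) = X + X*L² (x(X, L) = X*L² + X = X + X*L²)
a(k, Z) = 0 (a(k, Z) = ((0*(⅙))*k)*Z = (0*k)*Z = 0*Z = 0)
x(24, -24 + 16)*√(a(3, -3) + 16) = (24*(1 + (-24 + 16)²))*√(0 + 16) = (24*(1 + (-8)²))*√16 = (24*(1 + 64))*4 = (24*65)*4 = 1560*4 = 6240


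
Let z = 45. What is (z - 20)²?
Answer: 625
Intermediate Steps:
(z - 20)² = (45 - 20)² = 25² = 625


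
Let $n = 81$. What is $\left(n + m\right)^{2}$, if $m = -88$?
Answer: $49$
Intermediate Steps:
$\left(n + m\right)^{2} = \left(81 - 88\right)^{2} = \left(-7\right)^{2} = 49$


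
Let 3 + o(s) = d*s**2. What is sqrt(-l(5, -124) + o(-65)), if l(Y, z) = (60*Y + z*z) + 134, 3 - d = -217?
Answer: sqrt(913687) ≈ 955.87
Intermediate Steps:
d = 220 (d = 3 - 1*(-217) = 3 + 217 = 220)
o(s) = -3 + 220*s**2
l(Y, z) = 134 + z**2 + 60*Y (l(Y, z) = (60*Y + z**2) + 134 = (z**2 + 60*Y) + 134 = 134 + z**2 + 60*Y)
sqrt(-l(5, -124) + o(-65)) = sqrt(-(134 + (-124)**2 + 60*5) + (-3 + 220*(-65)**2)) = sqrt(-(134 + 15376 + 300) + (-3 + 220*4225)) = sqrt(-1*15810 + (-3 + 929500)) = sqrt(-15810 + 929497) = sqrt(913687)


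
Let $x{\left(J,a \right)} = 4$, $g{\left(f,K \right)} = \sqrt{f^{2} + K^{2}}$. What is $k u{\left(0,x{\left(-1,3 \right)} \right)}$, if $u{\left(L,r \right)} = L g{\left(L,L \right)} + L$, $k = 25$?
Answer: $0$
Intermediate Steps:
$g{\left(f,K \right)} = \sqrt{K^{2} + f^{2}}$
$u{\left(L,r \right)} = L + L \sqrt{2} \sqrt{L^{2}}$ ($u{\left(L,r \right)} = L \sqrt{L^{2} + L^{2}} + L = L \sqrt{2 L^{2}} + L = L \sqrt{2} \sqrt{L^{2}} + L = L + L \sqrt{2} \sqrt{L^{2}}$)
$k u{\left(0,x{\left(-1,3 \right)} \right)} = 25 \cdot 0 \left(1 + \sqrt{2} \sqrt{0^{2}}\right) = 25 \cdot 0 \left(1 + \sqrt{2} \sqrt{0}\right) = 25 \cdot 0 \left(1 + \sqrt{2} \cdot 0\right) = 25 \cdot 0 \left(1 + 0\right) = 25 \cdot 0 \cdot 1 = 25 \cdot 0 = 0$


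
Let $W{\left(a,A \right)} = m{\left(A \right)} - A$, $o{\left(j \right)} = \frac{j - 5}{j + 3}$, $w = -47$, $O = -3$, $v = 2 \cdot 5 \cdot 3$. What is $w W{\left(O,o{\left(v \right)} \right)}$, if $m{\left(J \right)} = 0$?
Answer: $\frac{1175}{33} \approx 35.606$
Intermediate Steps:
$v = 30$ ($v = 10 \cdot 3 = 30$)
$o{\left(j \right)} = \frac{-5 + j}{3 + j}$
$W{\left(a,A \right)} = - A$ ($W{\left(a,A \right)} = 0 - A = - A$)
$w W{\left(O,o{\left(v \right)} \right)} = - 47 \left(- \frac{-5 + 30}{3 + 30}\right) = - 47 \left(- \frac{25}{33}\right) = - 47 \left(\left(-1\right) \frac{25}{33}\right) = \left(-47\right) \left(- \frac{25}{33}\right) = \frac{1175}{33}$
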